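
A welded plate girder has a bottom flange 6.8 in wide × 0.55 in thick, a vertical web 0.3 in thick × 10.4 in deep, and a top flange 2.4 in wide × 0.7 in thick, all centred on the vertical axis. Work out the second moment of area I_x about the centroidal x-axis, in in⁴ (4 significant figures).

Treat the section as a set of non-overlapping primitives; coordinates are from the bounding-box lower-left.
Bottom plate: 6.8 × 0.55, A = 3.74 in², y = 0.275 in, Ī = 0.0942792 in⁴.
Web plate: 0.3 × 10.4, A = 3.12 in², y = 5.75 in, Ī = 28.1216 in⁴.
Top plate: 2.4 × 0.7, A = 1.68 in², y = 11.3 in, Ī = 0.0686 in⁴.
Centroid: ȳ = ΣA·y / ΣA = 4.44409 in.
Transfer each piece to the centroidal x-axis using Ī + A·d² with d = y − 4.44409:
  bottom plate: d = -4.16909 in → contributes +65.1003 in⁴
  web plate: d = 1.30591 in → contributes +33.4425 in⁴
  top plate: d = 6.85591 in → contributes +79.0346 in⁴
Total I = 177.577 in⁴.

I_x ≈ 177.6 in⁴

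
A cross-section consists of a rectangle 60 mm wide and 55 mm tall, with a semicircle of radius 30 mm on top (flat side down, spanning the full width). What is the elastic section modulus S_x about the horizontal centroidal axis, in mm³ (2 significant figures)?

S_x ≈ 5.6 × 10⁴ mm³

Decompose the section into non-overlapping parts with the origin at the bottom-left of its bounding rectangle.
Rectangular body: 60 × 55, A = 3 300 mm², y = 27.5 mm, Ī = 831 875 mm⁴.
Semicircular cap: semicircle r = 30, A = 1 414 mm², y = 67.73 mm, Ī = 88 903 mm⁴.
Centroid: ȳ = ΣA·y / ΣA = 39.57 mm.
Transfer each piece to the horizontal centroidal axis using Ī + A·d² with d = y − 39.57:
  rectangular body: d = -12.07 mm → contributes +1 312 342 mm⁴
  semicircular cap: d = 28.17 mm → contributes +1 210 444 mm⁴
Total I = 2 522 786 mm⁴.
Extreme fibre distance c = 45.43 mm; S = I/c = 55 527 mm³.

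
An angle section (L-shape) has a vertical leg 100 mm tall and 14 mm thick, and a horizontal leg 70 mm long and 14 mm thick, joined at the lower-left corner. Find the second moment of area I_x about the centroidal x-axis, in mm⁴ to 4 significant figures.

Treat the section as a set of non-overlapping primitives; coordinates are from the bounding-box lower-left.
Vertical leg: 14 × 100, A = 1 400 mm², y = 50 mm, Ī = 1 166 667 mm⁴.
Horizontal leg (remainder): 56 × 14, A = 784 mm², y = 7 mm, Ī = 12805.3 mm⁴.
Centroid: ȳ = ΣA·y / ΣA = 34.5641 mm.
Transfer each piece to the centroidal x-axis using Ī + A·d² with d = y − 34.5641:
  vertical leg: d = 15.4359 mm → contributes +1 500 240 mm⁴
  horizontal leg (remainder): d = -27.5641 mm → contributes +608 473 mm⁴
Total I = 2 108 713 mm⁴.

I_x ≈ 2.109 × 10⁶ mm⁴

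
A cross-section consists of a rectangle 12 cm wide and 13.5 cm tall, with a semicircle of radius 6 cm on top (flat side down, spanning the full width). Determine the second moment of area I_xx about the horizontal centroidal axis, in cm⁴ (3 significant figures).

Split into non-overlapping primitives; take the origin at the lower-left of the bounding box.
Rectangular body: 12 × 13.5, A = 162 cm², y = 6.75 cm, Ī = 2460.4 cm⁴.
Semicircular cap: semicircle r = 6, A = 56.549 cm², y = 16.046 cm, Ī = 142.25 cm⁴.
Centroid: ȳ = ΣA·y / ΣA = 9.1554 cm.
Transfer each piece to the horizontal centroidal axis using Ī + A·d² with d = y − 9.1554:
  rectangular body: d = -2.4054 cm → contributes +3397.7 cm⁴
  semicircular cap: d = 6.891 cm → contributes +2827.5 cm⁴
Total I = 6225.3 cm⁴.

I_xx ≈ 6230 cm⁴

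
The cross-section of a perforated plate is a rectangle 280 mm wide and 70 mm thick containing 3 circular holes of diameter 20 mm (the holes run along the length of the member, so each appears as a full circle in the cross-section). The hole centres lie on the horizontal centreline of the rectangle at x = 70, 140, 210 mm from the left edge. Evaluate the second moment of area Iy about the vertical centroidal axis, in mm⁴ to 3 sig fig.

Split into non-overlapping primitives; take the origin at the lower-left of the bounding box.
Plate: 280 × 70, A = 19 600 mm², x = 140 mm, Ī = 128 053 333 mm⁴.
Hole 1 (subtracted): ⌀20, A = 314.16 mm², x = 70 mm, Ī = 7 854 mm⁴.
Hole 2 (subtracted): ⌀20, A = 314.16 mm², x = 140 mm, Ī = 7 854 mm⁴.
Hole 3 (subtracted): ⌀20, A = 314.16 mm², x = 210 mm, Ī = 7 854 mm⁴.
By symmetry the centroid is at mid-width, x̄ = 140 mm.
Transfer each piece to the vertical centroidal axis using Ī + A·d² with d = x − 140:
  plate: d = 0 mm → contributes +128 053 333 mm⁴
  hole 1: d = -70 mm → contributes −1 547 234 mm⁴
  hole 2: d = 0 mm → contributes −7 854 mm⁴
  hole 3: d = 70 mm → contributes −1 547 234 mm⁴
Total I = 124 951 011 mm⁴.

Iy ≈ 1.25 × 10⁸ mm⁴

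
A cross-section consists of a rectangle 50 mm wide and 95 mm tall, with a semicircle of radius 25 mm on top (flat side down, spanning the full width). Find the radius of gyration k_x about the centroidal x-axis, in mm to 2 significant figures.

Decompose the section into non-overlapping parts with the origin at the bottom-left of its bounding rectangle.
Rectangular body: 50 × 95, A = 4 750 mm², y = 47.5 mm, Ī = 3 572 396 mm⁴.
Semicircular cap: semicircle r = 25, A = 981.7 mm², y = 105.6 mm, Ī = 42 874 mm⁴.
Centroid: ȳ = ΣA·y / ΣA = 57.45 mm.
Transfer each piece to the centroidal x-axis using Ī + A·d² with d = y − 57.45:
  rectangular body: d = -9.953 mm → contributes +4 042 968 mm⁴
  semicircular cap: d = 48.16 mm → contributes +2 319 646 mm⁴
Total I = 6 362 614 mm⁴.
Radius of gyration: k = √(I/A) = √(6 362 614 / 5 732) = 33.32 mm.

k_x ≈ 33 mm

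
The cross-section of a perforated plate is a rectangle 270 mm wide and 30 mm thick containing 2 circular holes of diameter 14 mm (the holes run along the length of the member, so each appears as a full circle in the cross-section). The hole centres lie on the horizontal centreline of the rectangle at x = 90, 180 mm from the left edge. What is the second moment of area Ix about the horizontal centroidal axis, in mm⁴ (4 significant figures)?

Decompose the section into non-overlapping parts with the origin at the bottom-left of its bounding rectangle.
Plate: 270 × 30, A = 8 100 mm², y = 15 mm, Ī = 607 500 mm⁴.
Hole 1 (subtracted): ⌀14, A = 153.938 mm², y = 15 mm, Ī = 1885.74 mm⁴.
Hole 2 (subtracted): ⌀14, A = 153.938 mm², y = 15 mm, Ī = 1885.74 mm⁴.
By symmetry the centroid is at mid-height, ȳ = 15 mm.
All pieces are centred on the horizontal centroidal axis, so I = ΣĪ (holes subtracted) = 603 729 mm⁴.

Ix ≈ 6.037 × 10⁵ mm⁴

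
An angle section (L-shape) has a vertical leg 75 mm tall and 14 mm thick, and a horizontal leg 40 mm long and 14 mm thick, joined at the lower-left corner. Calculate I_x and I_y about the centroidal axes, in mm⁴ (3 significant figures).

Split into non-overlapping primitives; take the origin at the lower-left of the bounding box.
Vertical leg: 14 × 75, A = 1 050 mm², y = 37.5 mm, Ī = 492 188 mm⁴.
Horizontal leg (remainder): 26 × 14, A = 364 mm², y = 7 mm, Ī = 5945.3 mm⁴.
Centroid: ȳ = ΣA·y / ΣA = 29.649 mm.
Transfer each piece to the centroidal x-axis using Ī + A·d² with d = y − 29.649:
  vertical leg: d = 7.8515 mm → contributes +556 916 mm⁴
  horizontal leg (remainder): d = -22.649 mm → contributes +192 661 mm⁴
Total I = 749 577 mm⁴.
For the y-axis: x̄ = 12.149 mm.
Repeating about the centroidal y-axis gives I_y = 145 774 mm⁴.

I_x ≈ 7.50 × 10⁵ mm⁴, I_y ≈ 1.46 × 10⁵ mm⁴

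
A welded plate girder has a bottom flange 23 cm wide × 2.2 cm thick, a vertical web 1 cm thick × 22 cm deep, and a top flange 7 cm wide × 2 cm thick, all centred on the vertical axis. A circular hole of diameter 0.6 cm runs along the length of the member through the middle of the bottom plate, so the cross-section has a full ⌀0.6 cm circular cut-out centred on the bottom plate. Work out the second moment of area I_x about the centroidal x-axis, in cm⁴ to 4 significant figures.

I_x ≈ 8044 cm⁴

Split into non-overlapping primitives; take the origin at the lower-left of the bounding box.
Bottom plate: 23 × 2.2, A = 50.6 cm², y = 1.1 cm, Ī = 20.4087 cm⁴.
Web plate: 1 × 22, A = 22 cm², y = 13.2 cm, Ī = 887.333 cm⁴.
Top plate: 7 × 2, A = 14 cm², y = 25.2 cm, Ī = 4.66667 cm⁴.
Hole (subtracted): ⌀0.6, A = 0.282743 cm², y = 1.1 cm, Ī = 0.00636173 cm⁴.
Centroid: ȳ = ΣA·y / ΣA = 8.09281 cm.
Transfer each piece to the centroidal x-axis using Ī + A·d² with d = y − 8.09281:
  bottom plate: d = -6.99281 cm → contributes +2494.72 cm⁴
  web plate: d = 5.10719 cm → contributes +1461.17 cm⁴
  top plate: d = 17.1072 cm → contributes +4101.85 cm⁴
  hole: d = -6.99281 cm → contributes −13.8323 cm⁴
Total I = 8043.9 cm⁴.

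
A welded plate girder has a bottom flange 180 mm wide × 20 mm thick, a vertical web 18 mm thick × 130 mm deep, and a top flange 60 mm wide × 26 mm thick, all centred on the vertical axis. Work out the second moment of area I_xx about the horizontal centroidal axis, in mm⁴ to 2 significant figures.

Treat the section as a set of non-overlapping primitives; coordinates are from the bounding-box lower-left.
Bottom plate: 180 × 20, A = 3 600 mm², y = 10 mm, Ī = 120 000 mm⁴.
Web plate: 18 × 130, A = 2 340 mm², y = 85 mm, Ī = 3 295 500 mm⁴.
Top plate: 60 × 26, A = 1 560 mm², y = 163 mm, Ī = 87 880 mm⁴.
Centroid: ȳ = ΣA·y / ΣA = 65.22 mm.
Transfer each piece to the horizontal centroidal axis using Ī + A·d² with d = y − 65.22:
  bottom plate: d = -55.22 mm → contributes +11 098 885 mm⁴
  web plate: d = 19.78 mm → contributes +4 210 651 mm⁴
  top plate: d = 97.78 mm → contributes +15 001 708 mm⁴
Total I = 30 311 244 mm⁴.

I_xx ≈ 3.0 × 10⁷ mm⁴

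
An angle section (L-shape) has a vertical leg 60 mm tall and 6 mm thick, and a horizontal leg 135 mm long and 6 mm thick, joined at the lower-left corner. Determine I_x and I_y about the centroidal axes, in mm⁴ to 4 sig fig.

Split into non-overlapping primitives; take the origin at the lower-left of the bounding box.
Vertical leg: 6 × 60, A = 360 mm², y = 30 mm, Ī = 108 000 mm⁴.
Horizontal leg (remainder): 129 × 6, A = 774 mm², y = 3 mm, Ī = 2 322 mm⁴.
Centroid: ȳ = ΣA·y / ΣA = 11.5714 mm.
Transfer each piece to the centroidal x-axis using Ī + A·d² with d = y − 11.5714:
  vertical leg: d = 18.4286 mm → contributes +230 260 mm⁴
  horizontal leg (remainder): d = -8.57143 mm → contributes +59187.3 mm⁴
Total I = 289 448 mm⁴.
For the y-axis: x̄ = 49.0714 mm.
Repeating about the centroidal y-axis gives I_y = 2 193 960 mm⁴.

I_x ≈ 2.894 × 10⁵ mm⁴, I_y ≈ 2.194 × 10⁶ mm⁴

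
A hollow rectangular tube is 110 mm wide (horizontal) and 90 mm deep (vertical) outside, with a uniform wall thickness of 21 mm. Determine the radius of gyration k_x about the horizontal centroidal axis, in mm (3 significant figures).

k_x ≈ 30.2 mm

Break the section into simple shapes (no overlaps), measuring from the bottom-left corner of the bounding box.
Outer rectangle: 110 × 90, A = 9 900 mm², y = 45 mm, Ī = 6 682 500 mm⁴.
Inner void (subtracted): 68 × 48, A = 3 264 mm², y = 45 mm, Ī = 626 688 mm⁴.
By symmetry the centroid is at mid-height, ȳ = 45 mm.
All pieces are centred on the horizontal centroidal axis, so I = ΣĪ (holes subtracted) = 6 055 812 mm⁴.
Radius of gyration: k = √(I/A) = √(6 055 812 / 6 636) = 30.209 mm.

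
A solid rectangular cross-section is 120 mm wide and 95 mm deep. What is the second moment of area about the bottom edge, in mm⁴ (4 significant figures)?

I_base ≈ 3.430 × 10⁷ mm⁴

The section: 120 × 95, A = 11 400 mm², y = 47.5 mm, Ī = 8 573 750 mm⁴.
Transfer it to a horizontal axis along the bottom face using Ī + A·d² with d = y − 0:
  the section: d = 47.5 mm → contributes +34 295 000 mm⁴
Total I = 34 295 000 mm⁴.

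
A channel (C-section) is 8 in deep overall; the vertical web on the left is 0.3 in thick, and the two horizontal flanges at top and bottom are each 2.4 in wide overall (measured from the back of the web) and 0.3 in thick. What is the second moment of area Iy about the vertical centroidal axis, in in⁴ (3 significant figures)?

Break the section into simple shapes (no overlaps), measuring from the bottom-left corner of the bounding box.
Web: 0.3 × 8, A = 2.4 in², x = 0.15 in, Ī = 0.018 in⁴.
Top flange (beyond web): 2.1 × 0.3, A = 0.63 in², x = 1.35 in, Ī = 0.23153 in⁴.
Bottom flange (beyond web): 2.1 × 0.3, A = 0.63 in², x = 1.35 in, Ī = 0.23153 in⁴.
Centroid: x̄ = ΣA·x / ΣA = 0.56311 in.
Transfer each piece to the vertical centroidal axis using Ī + A·d² with d = x − 0.56311:
  web: d = -0.41311 in → contributes +0.42759 in⁴
  top flange (beyond web): d = 0.78689 in → contributes +0.62161 in⁴
  bottom flange (beyond web): d = 0.78689 in → contributes +0.62161 in⁴
Total I = 1.6708 in⁴.

Iy ≈ 1.67 in⁴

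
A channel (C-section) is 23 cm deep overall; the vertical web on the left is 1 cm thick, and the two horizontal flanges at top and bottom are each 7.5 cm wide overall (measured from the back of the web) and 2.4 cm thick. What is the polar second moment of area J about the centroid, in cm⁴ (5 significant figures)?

Break the section into simple shapes (no overlaps), measuring from the bottom-left corner of the bounding box.
Web: 1 × 23, A = 23 cm², y = 11.5 cm, Ī = 1013.917 cm⁴.
Top flange (beyond web): 6.5 × 2.4, A = 15.6 cm², y = 21.8 cm, Ī = 7.488 cm⁴.
Bottom flange (beyond web): 6.5 × 2.4, A = 15.6 cm², y = 1.2 cm, Ī = 7.488 cm⁴.
By symmetry the centroid is at mid-height, ȳ = 11.5 cm.
Transfer each piece to the centroidal x-axis using Ī + A·d² with d = y − 11.5:
  web: d = 0 cm → contributes +1013.917 cm⁴
  top flange (beyond web): d = 10.3 cm → contributes +1662.492 cm⁴
  bottom flange (beyond web): d = -10.3 cm → contributes +1662.492 cm⁴
Total I = 4338.901 cm⁴.
For the y-axis: x̄ = 2.658672 cm.
Repeating about the centroidal y-axis gives I_y = 297.9521 cm⁴.
Polar second moment: J = I_x + I_y = 4636.853 cm⁴.

J ≈ 4636.9 cm⁴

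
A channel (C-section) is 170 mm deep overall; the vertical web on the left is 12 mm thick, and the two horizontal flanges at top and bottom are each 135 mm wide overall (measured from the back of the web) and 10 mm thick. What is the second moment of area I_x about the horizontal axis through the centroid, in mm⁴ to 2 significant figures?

Decompose the section into non-overlapping parts with the origin at the bottom-left of its bounding rectangle.
Web: 12 × 170, A = 2 040 mm², y = 85 mm, Ī = 4 913 000 mm⁴.
Top flange (beyond web): 123 × 10, A = 1 230 mm², y = 165 mm, Ī = 10 250 mm⁴.
Bottom flange (beyond web): 123 × 10, A = 1 230 mm², y = 5 mm, Ī = 10 250 mm⁴.
By symmetry the centroid is at mid-height, ȳ = 85 mm.
Transfer each piece to the horizontal axis through the centroid using Ī + A·d² with d = y − 85:
  web: d = 0 mm → contributes +4 913 000 mm⁴
  top flange (beyond web): d = 80 mm → contributes +7 882 250 mm⁴
  bottom flange (beyond web): d = -80 mm → contributes +7 882 250 mm⁴
Total I = 20 677 500 mm⁴.

I_x ≈ 2.1 × 10⁷ mm⁴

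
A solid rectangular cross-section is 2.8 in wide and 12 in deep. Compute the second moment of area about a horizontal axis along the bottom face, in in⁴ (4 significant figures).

The section: 2.8 × 12, A = 33.6 in², y = 6 in, Ī = 403.2 in⁴.
Transfer it to the bottom edge using Ī + A·d² with d = y − 0:
  the section: d = 6 in → contributes +1612.8 in⁴
Total I = 1612.8 in⁴.

I_base ≈ 1613 in⁴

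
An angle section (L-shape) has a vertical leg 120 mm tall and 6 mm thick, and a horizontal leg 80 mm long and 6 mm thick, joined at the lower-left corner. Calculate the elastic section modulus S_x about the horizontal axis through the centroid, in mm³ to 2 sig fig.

S_x ≈ 2.2 × 10⁴ mm³

Treat the section as a set of non-overlapping primitives; coordinates are from the bounding-box lower-left.
Vertical leg: 6 × 120, A = 720 mm², y = 60 mm, Ī = 864 000 mm⁴.
Horizontal leg (remainder): 74 × 6, A = 444 mm², y = 3 mm, Ī = 1 332 mm⁴.
Centroid: ȳ = ΣA·y / ΣA = 38.26 mm.
Transfer each piece to the horizontal axis through the centroid using Ī + A·d² with d = y − 38.26:
  vertical leg: d = 21.74 mm → contributes +1 204 363 mm⁴
  horizontal leg (remainder): d = -35.26 mm → contributes +553 272 mm⁴
Total I = 1 757 635 mm⁴.
Extreme fibre distance c = 81.74 mm; S = I/c = 21 502 mm³.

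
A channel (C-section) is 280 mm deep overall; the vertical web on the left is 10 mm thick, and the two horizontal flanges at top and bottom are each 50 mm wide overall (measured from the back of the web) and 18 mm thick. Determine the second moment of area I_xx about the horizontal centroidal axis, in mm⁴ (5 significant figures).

Break the section into simple shapes (no overlaps), measuring from the bottom-left corner of the bounding box.
Web: 10 × 280, A = 2 800 mm², y = 140 mm, Ī = 18 293 333 mm⁴.
Top flange (beyond web): 40 × 18, A = 720 mm², y = 271 mm, Ī = 19 440 mm⁴.
Bottom flange (beyond web): 40 × 18, A = 720 mm², y = 9 mm, Ī = 19 440 mm⁴.
By symmetry the centroid is at mid-height, ȳ = 140 mm.
Transfer each piece to the horizontal centroidal axis using Ī + A·d² with d = y − 140:
  web: d = 0 mm → contributes +18 293 333 mm⁴
  top flange (beyond web): d = 131 mm → contributes +12 375 360 mm⁴
  bottom flange (beyond web): d = -131 mm → contributes +12 375 360 mm⁴
Total I = 43 044 053 mm⁴.

I_xx ≈ 4.3044 × 10⁷ mm⁴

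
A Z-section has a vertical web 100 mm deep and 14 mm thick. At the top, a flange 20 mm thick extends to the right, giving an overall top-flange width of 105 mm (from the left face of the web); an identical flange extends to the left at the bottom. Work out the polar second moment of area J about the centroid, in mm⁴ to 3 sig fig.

J ≈ 1.97 × 10⁷ mm⁴

Break the section into simple shapes (no overlaps), measuring from the bottom-left corner of the bounding box.
Web: 14 × 100, A = 1 400 mm², y = 50 mm, Ī = 1 166 667 mm⁴.
Top flange (beyond web): 91 × 20, A = 1 820 mm², y = 90 mm, Ī = 60 667 mm⁴.
Bottom flange (beyond web): 91 × 20, A = 1 820 mm², y = 10 mm, Ī = 60 667 mm⁴.
Centroid: ȳ = ΣA·y / ΣA = 50 mm.
Transfer each piece to the centroidal x-axis using Ī + A·d² with d = y − 50:
  web: d = 0 mm → contributes +1 166 667 mm⁴
  top flange (beyond web): d = 40 mm → contributes +2 972 667 mm⁴
  bottom flange (beyond web): d = -40 mm → contributes +2 972 667 mm⁴
Total I = 7 112 000 mm⁴.
For the y-axis: x̄ = 98 mm.
Repeating about the centroidal y-axis gives I_y = 12 567 520 mm⁴.
Polar second moment: J = I_x + I_y = 19 679 520 mm⁴.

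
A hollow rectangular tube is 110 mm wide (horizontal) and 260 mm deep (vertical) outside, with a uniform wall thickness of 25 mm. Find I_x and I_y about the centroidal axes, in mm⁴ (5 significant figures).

I_x ≈ 1.1481 × 10⁸ mm⁴, I_y ≈ 2.5058 × 10⁷ mm⁴

Decompose the section into non-overlapping parts with the origin at the bottom-left of its bounding rectangle.
Outer rectangle: 110 × 260, A = 28 600 mm², y = 130 mm, Ī = 161 113 333 mm⁴.
Inner void (subtracted): 60 × 210, A = 12 600 mm², y = 130 mm, Ī = 46 305 000 mm⁴.
By symmetry the centroid is at mid-height, ȳ = 130 mm.
All pieces are centred on the centroidal x-axis, so I = ΣĪ (holes subtracted) = 114 808 333 mm⁴.
Repeating about the centroidal y-axis gives I_y = 25 058 333 mm⁴.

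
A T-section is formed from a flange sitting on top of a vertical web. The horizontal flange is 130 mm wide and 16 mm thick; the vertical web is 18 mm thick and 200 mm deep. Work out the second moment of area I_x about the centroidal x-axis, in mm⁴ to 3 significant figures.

Decompose the section into non-overlapping parts with the origin at the bottom-left of its bounding rectangle.
Flange: 130 × 16, A = 2 080 mm², y = 208 mm, Ī = 44 373 mm⁴.
Web: 18 × 200, A = 3 600 mm², y = 100 mm, Ī = 12 000 000 mm⁴.
Centroid: ȳ = ΣA·y / ΣA = 139.55 mm.
Transfer each piece to the centroidal x-axis using Ī + A·d² with d = y − 139.55:
  flange: d = 68.451 mm → contributes +9 790 211 mm⁴
  web: d = -39.549 mm → contributes +17 630 928 mm⁴
Total I = 27 421 140 mm⁴.

I_x ≈ 2.74 × 10⁷ mm⁴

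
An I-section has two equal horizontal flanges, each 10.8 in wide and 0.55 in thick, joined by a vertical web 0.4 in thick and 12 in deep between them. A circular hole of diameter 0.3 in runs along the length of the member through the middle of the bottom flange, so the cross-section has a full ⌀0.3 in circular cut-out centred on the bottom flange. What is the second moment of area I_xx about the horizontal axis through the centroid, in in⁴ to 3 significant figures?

Split into non-overlapping primitives; take the origin at the lower-left of the bounding box.
Bottom flange: 10.8 × 0.55, A = 5.94 in², y = 0.275 in, Ī = 0.14974 in⁴.
Web: 0.4 × 12, A = 4.8 in², y = 6.55 in, Ī = 57.6 in⁴.
Top flange: 10.8 × 0.55, A = 5.94 in², y = 12.825 in, Ī = 0.14974 in⁴.
Hole (subtracted): ⌀0.3, A = 0.070686 in², y = 0.275 in, Ī = 0.00039761 in⁴.
Centroid: ȳ = ΣA·y / ΣA = 6.5767 in.
Transfer each piece to the horizontal axis through the centroid using Ī + A·d² with d = y − 6.5767:
  bottom flange: d = -6.3017 in → contributes +236.04 in⁴
  web: d = -0.026705 in → contributes +57.603 in⁴
  top flange: d = 6.2483 in → contributes +232.05 in⁴
  hole: d = -6.3017 in → contributes −2.8074 in⁴
Total I = 522.89 in⁴.

I_xx ≈ 523 in⁴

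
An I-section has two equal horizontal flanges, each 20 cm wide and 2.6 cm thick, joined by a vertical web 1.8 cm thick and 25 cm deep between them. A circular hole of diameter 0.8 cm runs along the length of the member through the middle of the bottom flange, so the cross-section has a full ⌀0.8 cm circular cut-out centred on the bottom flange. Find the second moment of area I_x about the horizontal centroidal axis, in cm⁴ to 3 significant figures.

I_x ≈ 2.21 × 10⁴ cm⁴

Treat the section as a set of non-overlapping primitives; coordinates are from the bounding-box lower-left.
Bottom flange: 20 × 2.6, A = 52 cm², y = 1.3 cm, Ī = 29.293 cm⁴.
Web: 1.8 × 25, A = 45 cm², y = 15.1 cm, Ī = 2343.8 cm⁴.
Top flange: 20 × 2.6, A = 52 cm², y = 28.9 cm, Ī = 29.293 cm⁴.
Hole (subtracted): ⌀0.8, A = 0.50265 cm², y = 1.3 cm, Ī = 0.020106 cm⁴.
Centroid: ȳ = ΣA·y / ΣA = 15.147 cm.
Transfer each piece to the horizontal centroidal axis using Ī + A·d² with d = y − 15.147:
  bottom flange: d = -13.847 cm → contributes +9999.3 cm⁴
  web: d = -0.046712 cm → contributes +2343.8 cm⁴
  top flange: d = 13.753 cm → contributes +9865.2 cm⁴
  hole: d = -13.847 cm → contributes −96.395 cm⁴
Total I = 22 112 cm⁴.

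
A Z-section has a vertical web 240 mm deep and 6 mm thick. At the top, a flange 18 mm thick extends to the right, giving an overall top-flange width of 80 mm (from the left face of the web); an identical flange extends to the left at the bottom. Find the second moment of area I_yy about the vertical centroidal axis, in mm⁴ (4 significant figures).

I_yy ≈ 5.482 × 10⁶ mm⁴

Break the section into simple shapes (no overlaps), measuring from the bottom-left corner of the bounding box.
Web: 6 × 240, A = 1 440 mm², x = 77 mm, Ī = 4 320 mm⁴.
Top flange (beyond web): 74 × 18, A = 1 332 mm², x = 117 mm, Ī = 607 836 mm⁴.
Bottom flange (beyond web): 74 × 18, A = 1 332 mm², x = 37 mm, Ī = 607 836 mm⁴.
Centroid: x̄ = ΣA·x / ΣA = 77 mm.
Transfer each piece to the vertical centroidal axis using Ī + A·d² with d = x − 77:
  web: d = 0 mm → contributes +4 320 mm⁴
  top flange (beyond web): d = 40 mm → contributes +2 739 036 mm⁴
  bottom flange (beyond web): d = -40 mm → contributes +2 739 036 mm⁴
Total I = 5 482 392 mm⁴.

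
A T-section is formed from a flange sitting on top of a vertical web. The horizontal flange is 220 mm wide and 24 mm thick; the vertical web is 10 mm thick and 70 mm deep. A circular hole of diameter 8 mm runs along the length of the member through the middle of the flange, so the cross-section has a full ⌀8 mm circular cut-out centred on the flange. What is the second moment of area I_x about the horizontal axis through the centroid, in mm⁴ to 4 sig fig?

Decompose the section into non-overlapping parts with the origin at the bottom-left of its bounding rectangle.
Flange: 220 × 24, A = 5 280 mm², y = 82 mm, Ī = 253 440 mm⁴.
Web: 10 × 70, A = 700 mm², y = 35 mm, Ī = 285 833 mm⁴.
Hole (subtracted): ⌀8, A = 50.2655 mm², y = 82 mm, Ī = 201.062 mm⁴.
Centroid: ȳ = ΣA·y / ΣA = 76.4517 mm.
Transfer each piece to the horizontal axis through the centroid using Ī + A·d² with d = y − 76.4517:
  flange: d = 5.54831 mm → contributes +415 978 mm⁴
  web: d = -41.4517 mm → contributes +1 488 603 mm⁴
  hole: d = 5.54831 mm → contributes −1748.42 mm⁴
Total I = 1 902 833 mm⁴.

I_x ≈ 1.903 × 10⁶ mm⁴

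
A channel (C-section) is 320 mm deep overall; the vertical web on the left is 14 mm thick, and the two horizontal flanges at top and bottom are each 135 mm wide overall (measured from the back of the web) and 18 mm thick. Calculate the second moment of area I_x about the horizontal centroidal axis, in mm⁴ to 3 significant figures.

Break the section into simple shapes (no overlaps), measuring from the bottom-left corner of the bounding box.
Web: 14 × 320, A = 4 480 mm², y = 160 mm, Ī = 38 229 333 mm⁴.
Top flange (beyond web): 121 × 18, A = 2 178 mm², y = 311 mm, Ī = 58 806 mm⁴.
Bottom flange (beyond web): 121 × 18, A = 2 178 mm², y = 9 mm, Ī = 58 806 mm⁴.
By symmetry the centroid is at mid-height, ȳ = 160 mm.
Transfer each piece to the horizontal centroidal axis using Ī + A·d² with d = y − 160:
  web: d = 0 mm → contributes +38 229 333 mm⁴
  top flange (beyond web): d = 151 mm → contributes +49 719 384 mm⁴
  bottom flange (beyond web): d = -151 mm → contributes +49 719 384 mm⁴
Total I = 137 668 101 mm⁴.

I_x ≈ 1.38 × 10⁸ mm⁴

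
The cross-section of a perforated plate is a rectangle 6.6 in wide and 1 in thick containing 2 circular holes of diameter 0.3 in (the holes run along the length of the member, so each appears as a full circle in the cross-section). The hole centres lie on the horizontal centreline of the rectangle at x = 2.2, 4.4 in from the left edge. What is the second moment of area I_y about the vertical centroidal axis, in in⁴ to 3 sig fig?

Split into non-overlapping primitives; take the origin at the lower-left of the bounding box.
Plate: 6.6 × 1, A = 6.6 in², x = 3.3 in, Ī = 23.958 in⁴.
Hole 1 (subtracted): ⌀0.3, A = 0.070686 in², x = 2.2 in, Ī = 0.00039761 in⁴.
Hole 2 (subtracted): ⌀0.3, A = 0.070686 in², x = 4.4 in, Ī = 0.00039761 in⁴.
By symmetry the centroid is at mid-width, x̄ = 3.3 in.
Transfer each piece to the vertical centroidal axis using Ī + A·d² with d = x − 3.3:
  plate: d = 0 in → contributes +23.958 in⁴
  hole 1: d = -1.1 in → contributes −0.085927 in⁴
  hole 2: d = 1.1 in → contributes −0.085927 in⁴
Total I = 23.786 in⁴.

I_y ≈ 23.8 in⁴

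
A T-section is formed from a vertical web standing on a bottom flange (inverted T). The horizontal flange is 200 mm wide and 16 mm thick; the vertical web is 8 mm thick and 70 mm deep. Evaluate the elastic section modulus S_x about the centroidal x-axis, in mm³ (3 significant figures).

S_x ≈ 1.65 × 10⁴ mm³

Decompose the section into non-overlapping parts with the origin at the bottom-left of its bounding rectangle.
Flange: 200 × 16, A = 3 200 mm², y = 8 mm, Ī = 68 267 mm⁴.
Web: 8 × 70, A = 560 mm², y = 51 mm, Ī = 228 667 mm⁴.
Centroid: ȳ = ΣA·y / ΣA = 14.404 mm.
Transfer each piece to the centroidal x-axis using Ī + A·d² with d = y − 14.404:
  flange: d = -6.4043 mm → contributes +199 513 mm⁴
  web: d = 36.596 mm → contributes +978 646 mm⁴
Total I = 1 178 159 mm⁴.
Extreme fibre distance c = 71.596 mm; S = I/c = 16 456 mm³.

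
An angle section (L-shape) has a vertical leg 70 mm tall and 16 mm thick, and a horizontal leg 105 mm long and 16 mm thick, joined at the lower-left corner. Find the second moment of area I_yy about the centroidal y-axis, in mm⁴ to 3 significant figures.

I_yy ≈ 2.69 × 10⁶ mm⁴

Break the section into simple shapes (no overlaps), measuring from the bottom-left corner of the bounding box.
Vertical leg: 16 × 70, A = 1 120 mm², x = 8 mm, Ī = 23 893 mm⁴.
Horizontal leg (remainder): 89 × 16, A = 1 424 mm², x = 60.5 mm, Ī = 939 959 mm⁴.
Centroid: x̄ = ΣA·x / ΣA = 37.387 mm.
Transfer each piece to the centroidal y-axis using Ī + A·d² with d = x − 37.387:
  vertical leg: d = -29.387 mm → contributes +991 107 mm⁴
  horizontal leg (remainder): d = 23.113 mm → contributes +1 700 688 mm⁴
Total I = 2 691 795 mm⁴.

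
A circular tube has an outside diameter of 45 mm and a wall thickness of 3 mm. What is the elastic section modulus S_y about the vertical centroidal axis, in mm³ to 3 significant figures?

Treat the section as a set of non-overlapping primitives; coordinates are from the bounding-box lower-left.
Outer circle: ⌀45, A = 1590.4 mm², x = 22.5 mm, Ī = 201 289 mm⁴.
Bore (subtracted): ⌀39, A = 1194.6 mm², x = 22.5 mm, Ī = 113 561 mm⁴.
By symmetry the centroid is at mid-width, x̄ = 22.5 mm.
All pieces are centred on the vertical centroidal axis, so I = ΣĪ (holes subtracted) = 87 728 mm⁴.
Extreme fibre distance c = 22.5 mm; S = I/c = 3 899 mm³.

S_y ≈ 3900 mm³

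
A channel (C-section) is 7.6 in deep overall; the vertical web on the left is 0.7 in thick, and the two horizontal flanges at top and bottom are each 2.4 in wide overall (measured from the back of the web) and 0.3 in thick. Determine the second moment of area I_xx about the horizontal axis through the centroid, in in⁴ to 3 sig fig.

Treat the section as a set of non-overlapping primitives; coordinates are from the bounding-box lower-left.
Web: 0.7 × 7.6, A = 5.32 in², y = 3.8 in, Ī = 25.607 in⁴.
Top flange (beyond web): 1.7 × 0.3, A = 0.51 in², y = 7.45 in, Ī = 0.003825 in⁴.
Bottom flange (beyond web): 1.7 × 0.3, A = 0.51 in², y = 0.15 in, Ī = 0.003825 in⁴.
By symmetry the centroid is at mid-height, ȳ = 3.8 in.
Transfer each piece to the horizontal axis through the centroid using Ī + A·d² with d = y − 3.8:
  web: d = 0 in → contributes +25.607 in⁴
  top flange (beyond web): d = 3.65 in → contributes +6.7983 in⁴
  bottom flange (beyond web): d = -3.65 in → contributes +6.7983 in⁴
Total I = 39.204 in⁴.

I_xx ≈ 39.2 in⁴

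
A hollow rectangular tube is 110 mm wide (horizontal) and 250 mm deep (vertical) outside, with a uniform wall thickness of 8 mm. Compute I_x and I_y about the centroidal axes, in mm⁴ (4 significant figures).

I_x ≈ 4.286 × 10⁷ mm⁴, I_y ≈ 1.153 × 10⁷ mm⁴

Split into non-overlapping primitives; take the origin at the lower-left of the bounding box.
Outer rectangle: 110 × 250, A = 27 500 mm², y = 125 mm, Ī = 143 229 167 mm⁴.
Inner void (subtracted): 94 × 234, A = 21 996 mm², y = 125 mm, Ī = 100 367 748 mm⁴.
By symmetry the centroid is at mid-height, ȳ = 125 mm.
All pieces are centred on the centroidal x-axis, so I = ΣĪ (holes subtracted) = 42 861 419 mm⁴.
Repeating about the centroidal y-axis gives I_y = 11 532 779 mm⁴.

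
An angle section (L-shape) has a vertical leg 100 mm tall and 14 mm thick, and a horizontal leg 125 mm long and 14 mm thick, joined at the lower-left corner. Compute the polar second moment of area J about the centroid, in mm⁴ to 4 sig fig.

J ≈ 7.049 × 10⁶ mm⁴

Split into non-overlapping primitives; take the origin at the lower-left of the bounding box.
Vertical leg: 14 × 100, A = 1 400 mm², y = 50 mm, Ī = 1 166 667 mm⁴.
Horizontal leg (remainder): 111 × 14, A = 1 554 mm², y = 7 mm, Ī = 25 382 mm⁴.
Centroid: ȳ = ΣA·y / ΣA = 27.3791 mm.
Transfer each piece to the centroidal x-axis using Ī + A·d² with d = y − 27.3791:
  vertical leg: d = 22.6209 mm → contributes +1 883 051 mm⁴
  horizontal leg (remainder): d = -20.3791 mm → contributes +670 773 mm⁴
Total I = 2 553 824 mm⁴.
For the y-axis: x̄ = 39.8791 mm.
Repeating about the centroidal y-axis gives I_y = 4 495 362 mm⁴.
Polar second moment: J = I_x + I_y = 7 049 186 mm⁴.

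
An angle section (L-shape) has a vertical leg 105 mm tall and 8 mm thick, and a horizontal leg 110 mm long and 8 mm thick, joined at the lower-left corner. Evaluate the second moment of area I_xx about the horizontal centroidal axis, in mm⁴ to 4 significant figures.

Break the section into simple shapes (no overlaps), measuring from the bottom-left corner of the bounding box.
Vertical leg: 8 × 105, A = 840 mm², y = 52.5 mm, Ī = 771 750 mm⁴.
Horizontal leg (remainder): 102 × 8, A = 816 mm², y = 4 mm, Ī = 4 352 mm⁴.
Centroid: ȳ = ΣA·y / ΣA = 28.6014 mm.
Transfer each piece to the horizontal centroidal axis using Ī + A·d² with d = y − 28.6014:
  vertical leg: d = 23.8986 mm → contributes +1 251 508 mm⁴
  horizontal leg (remainder): d = -24.6014 mm → contributes +498 221 mm⁴
Total I = 1 749 729 mm⁴.

I_xx ≈ 1.750 × 10⁶ mm⁴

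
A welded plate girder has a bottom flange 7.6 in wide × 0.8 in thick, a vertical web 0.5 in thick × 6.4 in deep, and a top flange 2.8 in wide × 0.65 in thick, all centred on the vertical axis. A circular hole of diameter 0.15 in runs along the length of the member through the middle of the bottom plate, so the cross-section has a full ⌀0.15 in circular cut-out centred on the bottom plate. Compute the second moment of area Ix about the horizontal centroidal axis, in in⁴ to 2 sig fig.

Decompose the section into non-overlapping parts with the origin at the bottom-left of its bounding rectangle.
Bottom plate: 7.6 × 0.8, A = 6.08 in², y = 0.4 in, Ī = 0.3243 in⁴.
Web plate: 0.5 × 6.4, A = 3.2 in², y = 4 in, Ī = 10.92 in⁴.
Top plate: 2.8 × 0.65, A = 1.82 in², y = 7.525 in, Ī = 0.06408 in⁴.
Hole (subtracted): ⌀0.15, A = 0.01767 in², y = 0.4 in, Ī = 0.00002485 in⁴.
Centroid: ȳ = ΣA·y / ΣA = 2.61 in.
Transfer each piece to the horizontal centroidal axis using Ī + A·d² with d = y − 2.61:
  bottom plate: d = -2.21 in → contributes +30.01 in⁴
  web plate: d = 1.39 in → contributes +17.11 in⁴
  top plate: d = 4.915 in → contributes +44.04 in⁴
  hole: d = -2.21 in → contributes −0.0863 in⁴
Total I = 91.07 in⁴.

Ix ≈ 91 in⁴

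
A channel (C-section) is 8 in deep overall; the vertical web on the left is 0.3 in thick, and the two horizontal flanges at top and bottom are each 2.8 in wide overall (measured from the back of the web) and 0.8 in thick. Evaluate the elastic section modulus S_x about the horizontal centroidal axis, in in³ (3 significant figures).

S_x ≈ 16.2 in³

Split into non-overlapping primitives; take the origin at the lower-left of the bounding box.
Web: 0.3 × 8, A = 2.4 in², y = 4 in, Ī = 12.8 in⁴.
Top flange (beyond web): 2.5 × 0.8, A = 2 in², y = 7.6 in, Ī = 0.10667 in⁴.
Bottom flange (beyond web): 2.5 × 0.8, A = 2 in², y = 0.4 in, Ī = 0.10667 in⁴.
By symmetry the centroid is at mid-height, ȳ = 4 in.
Transfer each piece to the horizontal centroidal axis using Ī + A·d² with d = y − 4:
  web: d = 0 in → contributes +12.8 in⁴
  top flange (beyond web): d = 3.6 in → contributes +26.027 in⁴
  bottom flange (beyond web): d = -3.6 in → contributes +26.027 in⁴
Total I = 64.853 in⁴.
Extreme fibre distance c = 4 in; S = I/c = 16.213 in³.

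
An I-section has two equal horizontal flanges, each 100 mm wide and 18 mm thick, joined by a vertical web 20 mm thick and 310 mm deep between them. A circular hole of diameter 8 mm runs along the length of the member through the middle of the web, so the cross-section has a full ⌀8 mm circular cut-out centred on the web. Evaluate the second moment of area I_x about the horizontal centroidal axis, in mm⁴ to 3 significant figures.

I_x ≈ 1.47 × 10⁸ mm⁴

Treat the section as a set of non-overlapping primitives; coordinates are from the bounding-box lower-left.
Bottom flange: 100 × 18, A = 1 800 mm², y = 9 mm, Ī = 48 600 mm⁴.
Web: 20 × 310, A = 6 200 mm², y = 173 mm, Ī = 49 651 667 mm⁴.
Top flange: 100 × 18, A = 1 800 mm², y = 337 mm, Ī = 48 600 mm⁴.
Hole (subtracted): ⌀8, A = 50.265 mm², y = 173 mm, Ī = 201.06 mm⁴.
By symmetry the centroid is at mid-height, ȳ = 173 mm.
Transfer each piece to the horizontal centroidal axis using Ī + A·d² with d = y − 173:
  bottom flange: d = -164 mm → contributes +48 461 400 mm⁴
  web: d = 0 mm → contributes +49 651 667 mm⁴
  top flange: d = 164 mm → contributes +48 461 400 mm⁴
  hole: d = 0 mm → contributes −201.06 mm⁴
Total I = 146 574 266 mm⁴.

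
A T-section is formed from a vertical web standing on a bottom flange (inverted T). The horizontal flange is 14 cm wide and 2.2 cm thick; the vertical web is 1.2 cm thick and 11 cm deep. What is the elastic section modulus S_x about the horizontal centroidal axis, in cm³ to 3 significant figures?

S_x ≈ 54.2 cm³

Break the section into simple shapes (no overlaps), measuring from the bottom-left corner of the bounding box.
Flange: 14 × 2.2, A = 30.8 cm², y = 1.1 cm, Ī = 12.423 cm⁴.
Web: 1.2 × 11, A = 13.2 cm², y = 7.7 cm, Ī = 133.1 cm⁴.
Centroid: ȳ = ΣA·y / ΣA = 3.08 cm.
Transfer each piece to the horizontal centroidal axis using Ī + A·d² with d = y − 3.08:
  flange: d = -1.98 cm → contributes +133.17 cm⁴
  web: d = 4.62 cm → contributes +414.85 cm⁴
Total I = 548.02 cm⁴.
Extreme fibre distance c = 10.12 cm; S = I/c = 54.152 cm³.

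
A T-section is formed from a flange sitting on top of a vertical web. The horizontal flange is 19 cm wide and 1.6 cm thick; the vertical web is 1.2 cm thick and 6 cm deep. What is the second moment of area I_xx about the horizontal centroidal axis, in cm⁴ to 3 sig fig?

I_xx ≈ 112 cm⁴

Break the section into simple shapes (no overlaps), measuring from the bottom-left corner of the bounding box.
Flange: 19 × 1.6, A = 30.4 cm², y = 6.8 cm, Ī = 6.4853 cm⁴.
Web: 1.2 × 6, A = 7.2 cm², y = 3 cm, Ī = 21.6 cm⁴.
Centroid: ȳ = ΣA·y / ΣA = 6.0723 cm.
Transfer each piece to the horizontal centroidal axis using Ī + A·d² with d = y − 6.0723:
  flange: d = 0.72766 cm → contributes +22.582 cm⁴
  web: d = -3.0723 cm → contributes +89.563 cm⁴
Total I = 112.14 cm⁴.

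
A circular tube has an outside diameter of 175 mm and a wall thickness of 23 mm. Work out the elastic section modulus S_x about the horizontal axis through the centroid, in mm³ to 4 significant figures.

S_x ≈ 3.708 × 10⁵ mm³

Treat the section as a set of non-overlapping primitives; coordinates are from the bounding-box lower-left.
Outer circle: ⌀175, A = 24052.8 mm², y = 87.5 mm, Ī = 46 038 598 mm⁴.
Bore (subtracted): ⌀129, A = 13069.8 mm², y = 87.5 mm, Ī = 13 593 420 mm⁴.
By symmetry the centroid is at mid-height, ȳ = 87.5 mm.
All pieces are centred on the horizontal axis through the centroid, so I = ΣĪ (holes subtracted) = 32 445 178 mm⁴.
Extreme fibre distance c = 87.5 mm; S = I/c = 370 802 mm³.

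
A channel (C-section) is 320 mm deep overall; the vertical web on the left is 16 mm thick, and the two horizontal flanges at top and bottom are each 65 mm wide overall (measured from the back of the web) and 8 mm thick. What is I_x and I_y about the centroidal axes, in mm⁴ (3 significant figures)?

Break the section into simple shapes (no overlaps), measuring from the bottom-left corner of the bounding box.
Web: 16 × 320, A = 5 120 mm², y = 160 mm, Ī = 43 690 667 mm⁴.
Top flange (beyond web): 49 × 8, A = 392 mm², y = 316 mm, Ī = 2090.7 mm⁴.
Bottom flange (beyond web): 49 × 8, A = 392 mm², y = 4 mm, Ī = 2090.7 mm⁴.
By symmetry the centroid is at mid-height, ȳ = 160 mm.
Transfer each piece to the centroidal x-axis using Ī + A·d² with d = y − 160:
  web: d = 0 mm → contributes +43 690 667 mm⁴
  top flange (beyond web): d = 156 mm → contributes +9 541 803 mm⁴
  bottom flange (beyond web): d = -156 mm → contributes +9 541 803 mm⁴
Total I = 62 774 272 mm⁴.
For the y-axis: x̄ = 12.316 mm.
Repeating about the centroidal y-axis gives I_y = 984 228 mm⁴.

I_x ≈ 6.28 × 10⁷ mm⁴, I_y ≈ 9.84 × 10⁵ mm⁴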